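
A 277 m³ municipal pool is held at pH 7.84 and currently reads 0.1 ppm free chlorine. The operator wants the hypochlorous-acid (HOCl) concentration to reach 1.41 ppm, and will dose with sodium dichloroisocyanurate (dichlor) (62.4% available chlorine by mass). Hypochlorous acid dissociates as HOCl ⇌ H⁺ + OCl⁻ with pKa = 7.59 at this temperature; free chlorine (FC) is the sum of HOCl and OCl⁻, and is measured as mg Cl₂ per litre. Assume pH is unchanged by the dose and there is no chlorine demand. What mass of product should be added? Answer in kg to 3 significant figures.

1.69 kg

Volume: 277 m³ = 277,000 L.
[OCl⁻]/[HOCl] = 10^(pH − pKa) = 10^(7.84 − 7.59) = 1.778; fraction as HOCl = 1/(1 + 1.778) = 0.3599.
Free chlorine required for 1.41 ppm HOCl: 1.41 / 0.3599 = 3.917 ppm.
FC to add: 3.917 − 0.1 = 3.817 mg/L as Cl₂.
Cl₂ equivalent: 3.817 mg/L × 277,000 L = 1057 g.
Product at 62.4% available Cl: 1057 / 0.624 = 1695 g.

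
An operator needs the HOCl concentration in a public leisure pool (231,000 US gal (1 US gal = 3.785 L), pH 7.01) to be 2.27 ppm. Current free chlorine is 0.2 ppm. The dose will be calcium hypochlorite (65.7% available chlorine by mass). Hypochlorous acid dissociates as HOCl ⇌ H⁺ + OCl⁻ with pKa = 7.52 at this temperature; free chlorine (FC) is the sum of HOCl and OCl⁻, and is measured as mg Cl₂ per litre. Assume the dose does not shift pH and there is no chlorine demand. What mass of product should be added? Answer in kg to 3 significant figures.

3.69 kg

Volume: 231,000 US gal × 3.785 L/gal = 874,335 L.
[OCl⁻]/[HOCl] = 10^(pH − pKa) = 10^(7.01 − 7.52) = 0.309; fraction as HOCl = 1/(1 + 0.309) = 0.7639.
Free chlorine required for 2.27 ppm HOCl: 2.27 / 0.7639 = 2.971 ppm.
FC to add: 2.971 − 0.2 = 2.771 mg/L as Cl₂.
Cl₂ equivalent: 2.771 mg/L × 874,335 L = 2423 g.
Product at 65.7% available Cl: 2423 / 0.657 = 3688 g.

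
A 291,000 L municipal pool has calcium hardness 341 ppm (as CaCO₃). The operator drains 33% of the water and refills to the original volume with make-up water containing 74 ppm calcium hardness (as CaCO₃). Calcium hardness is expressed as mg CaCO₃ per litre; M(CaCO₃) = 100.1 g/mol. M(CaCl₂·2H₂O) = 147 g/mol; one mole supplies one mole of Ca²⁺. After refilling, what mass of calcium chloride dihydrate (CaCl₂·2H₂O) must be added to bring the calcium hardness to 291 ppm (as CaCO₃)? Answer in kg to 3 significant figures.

16.3 kg

After draining 33% and refilling: 341 × 0.67 + 74 × 0.33 = 252.89 ppm.
Deficit to target: 291 − 252.89 = 38.11 mg/L.
As CaCO₃: 38.11 mg/L × 291,000 L = 11,090 g; ÷ 100.1 = 110.8 mol Ca²⁺.
Mass: 110.8 × 147 = 16,290 g.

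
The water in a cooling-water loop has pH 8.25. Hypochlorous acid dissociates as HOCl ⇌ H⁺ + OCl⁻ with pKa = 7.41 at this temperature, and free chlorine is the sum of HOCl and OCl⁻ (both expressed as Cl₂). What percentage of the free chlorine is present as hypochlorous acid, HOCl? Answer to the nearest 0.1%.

12.6%

[OCl⁻]/[HOCl] = 10^(pH − pKa) = 10^(8.25 − 7.41) = 10^0.84 = 6.918.
Fraction as HOCl = 1 / (1 + 6.918) = 0.1263.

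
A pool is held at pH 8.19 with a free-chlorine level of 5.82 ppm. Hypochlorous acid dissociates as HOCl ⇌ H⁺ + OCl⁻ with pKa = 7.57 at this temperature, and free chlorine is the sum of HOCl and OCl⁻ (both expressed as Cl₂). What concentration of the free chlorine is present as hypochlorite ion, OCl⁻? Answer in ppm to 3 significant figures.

4.69 ppm

[OCl⁻]/[HOCl] = 10^(pH − pKa) = 10^(8.19 − 7.57) = 10^0.62 = 4.169.
Fraction as HOCl = 1 / (1 + 4.169) = 0.1935.
OCl⁻ = (1 − 0.1935) × 5.82 ppm = 4.694 ppm.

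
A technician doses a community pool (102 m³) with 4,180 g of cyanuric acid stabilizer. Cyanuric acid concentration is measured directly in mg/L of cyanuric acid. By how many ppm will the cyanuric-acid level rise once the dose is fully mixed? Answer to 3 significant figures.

Volume: 102 m³ = 102,000 L.
Rise: 4,180 g / 102,000 L × 1000 = 40.98 mg/L.

41.0 ppm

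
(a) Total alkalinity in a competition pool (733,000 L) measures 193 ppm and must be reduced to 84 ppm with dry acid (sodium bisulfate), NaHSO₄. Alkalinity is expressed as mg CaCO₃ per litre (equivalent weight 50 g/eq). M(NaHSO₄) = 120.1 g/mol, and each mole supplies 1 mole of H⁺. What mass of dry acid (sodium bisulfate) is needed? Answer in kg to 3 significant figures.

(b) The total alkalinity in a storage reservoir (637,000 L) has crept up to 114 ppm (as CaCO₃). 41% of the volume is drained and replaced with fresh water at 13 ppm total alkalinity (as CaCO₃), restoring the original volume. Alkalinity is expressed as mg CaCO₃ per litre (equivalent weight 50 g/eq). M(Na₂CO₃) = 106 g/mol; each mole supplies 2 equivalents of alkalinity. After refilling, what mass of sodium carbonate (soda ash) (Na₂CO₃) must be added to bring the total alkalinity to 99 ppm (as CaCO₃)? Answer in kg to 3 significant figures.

(a) Alkalinity to neutralize: (193 − 84) = 109 mg/L as CaCO₃ × 733,000 L = 79,900 g as CaCO₃.
(a) Equivalents of H⁺ required: 79,900 ÷ 50 g/eq = 1598 eq = 1598 mol NaHSO₄.
(a) Mass of NaHSO₄: 1598 × 120.1 = 191,900 g.

(b) After draining 41% and refilling: 114 × 0.59 + 13 × 0.41 = 72.59 ppm.
(b) Deficit to target: 99 − 72.59 = 26.41 mg/L.
(b) As CaCO₃: 26.41 mg/L × 637,000 L = 16,820 g; ÷ 50 g/eq ÷ 2 = 168.2 mol Na₂CO₃.
(b) Mass: 168.2 × 106 = 17,830 g.

(a) 192 kg; (b) 17.8 kg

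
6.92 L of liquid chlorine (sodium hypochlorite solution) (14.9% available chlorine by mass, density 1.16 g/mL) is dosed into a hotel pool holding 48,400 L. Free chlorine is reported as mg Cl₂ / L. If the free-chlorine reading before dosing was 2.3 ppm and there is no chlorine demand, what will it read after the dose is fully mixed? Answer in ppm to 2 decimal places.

Mass of solution: 6.92 L × 1000 mL/L × 1.16 g/mL = 8027 g.
Available chlorine delivered: 8027 g × 0.149 = 1196 g as Cl₂.
Concentration rise: 1196 g / 48,400 L = 24.71 mg/L = 24.71 ppm.
Final FC: 2.3 + 24.71 = 27.01 ppm.

27.01 ppm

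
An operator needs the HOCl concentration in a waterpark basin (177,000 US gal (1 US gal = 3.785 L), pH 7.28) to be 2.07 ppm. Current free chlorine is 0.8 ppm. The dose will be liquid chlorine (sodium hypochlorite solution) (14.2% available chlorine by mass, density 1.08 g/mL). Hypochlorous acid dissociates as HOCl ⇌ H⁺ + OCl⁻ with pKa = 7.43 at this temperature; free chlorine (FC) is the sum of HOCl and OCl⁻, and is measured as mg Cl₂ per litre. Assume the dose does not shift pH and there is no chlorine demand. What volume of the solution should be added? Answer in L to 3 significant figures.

11.9 L

Volume: 177,000 US gal × 3.785 L/gal = 669,945 L.
[OCl⁻]/[HOCl] = 10^(pH − pKa) = 10^(7.28 − 7.43) = 0.7079; fraction as HOCl = 1/(1 + 0.7079) = 0.5855.
Free chlorine required for 2.07 ppm HOCl: 2.07 / 0.5855 = 3.535 ppm.
FC to add: 3.535 − 0.8 = 2.735 mg/L as Cl₂.
Cl₂ equivalent: 2.735 mg/L × 669,945 L = 1833 g.
Product at 14.2% available Cl: 1833 / 0.142 = 12,910 g.
Volume: 12,910 g ÷ 1.08 g/mL = 11,950 mL.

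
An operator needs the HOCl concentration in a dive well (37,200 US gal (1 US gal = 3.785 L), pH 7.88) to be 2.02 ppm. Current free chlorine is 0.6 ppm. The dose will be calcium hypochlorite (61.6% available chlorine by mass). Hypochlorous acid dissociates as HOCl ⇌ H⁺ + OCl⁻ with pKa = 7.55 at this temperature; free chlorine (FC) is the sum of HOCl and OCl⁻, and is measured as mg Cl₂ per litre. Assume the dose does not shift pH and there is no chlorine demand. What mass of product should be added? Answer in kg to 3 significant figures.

Volume: 37,200 US gal × 3.785 L/gal = 140,802 L.
[OCl⁻]/[HOCl] = 10^(pH − pKa) = 10^(7.88 − 7.55) = 2.138; fraction as HOCl = 1/(1 + 2.138) = 0.3187.
Free chlorine required for 2.02 ppm HOCl: 2.02 / 0.3187 = 6.339 ppm.
FC to add: 6.339 − 0.6 = 5.739 mg/L as Cl₂.
Cl₂ equivalent: 5.739 mg/L × 140,802 L = 808 g.
Product at 61.6% available Cl: 808 / 0.616 = 1312 g.

1.31 kg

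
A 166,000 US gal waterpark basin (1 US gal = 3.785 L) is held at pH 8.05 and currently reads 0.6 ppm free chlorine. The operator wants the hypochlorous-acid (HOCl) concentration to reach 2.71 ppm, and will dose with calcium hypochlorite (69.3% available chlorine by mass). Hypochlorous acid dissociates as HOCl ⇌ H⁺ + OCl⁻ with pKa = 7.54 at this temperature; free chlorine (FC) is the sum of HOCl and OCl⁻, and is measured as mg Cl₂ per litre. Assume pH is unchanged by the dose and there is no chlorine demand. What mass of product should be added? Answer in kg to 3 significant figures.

9.86 kg

Volume: 166,000 US gal × 3.785 L/gal = 628,310 L.
[OCl⁻]/[HOCl] = 10^(pH − pKa) = 10^(8.05 − 7.54) = 3.236; fraction as HOCl = 1/(1 + 3.236) = 0.2361.
Free chlorine required for 2.71 ppm HOCl: 2.71 / 0.2361 = 11.48 ppm.
FC to add: 11.48 − 0.6 = 10.88 mg/L as Cl₂.
Cl₂ equivalent: 10.88 mg/L × 628,310 L = 6836 g.
Product at 69.3% available Cl: 6836 / 0.693 = 9864 g.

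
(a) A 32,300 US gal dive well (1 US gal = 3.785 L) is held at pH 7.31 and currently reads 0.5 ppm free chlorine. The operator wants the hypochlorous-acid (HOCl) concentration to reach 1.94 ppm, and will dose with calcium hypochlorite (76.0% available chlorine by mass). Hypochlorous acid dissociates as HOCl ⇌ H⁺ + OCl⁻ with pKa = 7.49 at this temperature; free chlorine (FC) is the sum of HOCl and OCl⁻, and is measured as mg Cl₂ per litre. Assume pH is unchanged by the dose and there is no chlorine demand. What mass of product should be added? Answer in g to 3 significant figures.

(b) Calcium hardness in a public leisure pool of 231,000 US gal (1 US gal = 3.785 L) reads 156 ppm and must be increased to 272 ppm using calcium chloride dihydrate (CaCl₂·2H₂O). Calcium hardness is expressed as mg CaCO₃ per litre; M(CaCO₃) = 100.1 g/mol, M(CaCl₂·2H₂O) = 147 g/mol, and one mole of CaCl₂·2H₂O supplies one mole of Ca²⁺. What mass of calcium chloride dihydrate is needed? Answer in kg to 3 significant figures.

(a) 438 g; (b) 149 kg

(a) Volume: 32,300 US gal × 3.785 L/gal = 122,256 L.
(a) [OCl⁻]/[HOCl] = 10^(pH − pKa) = 10^(7.31 − 7.49) = 0.6607; fraction as HOCl = 1/(1 + 0.6607) = 0.6022.
(a) Free chlorine required for 1.94 ppm HOCl: 1.94 / 0.6022 = 3.222 ppm.
(a) FC to add: 3.222 − 0.5 = 2.722 mg/L as Cl₂.
(a) Cl₂ equivalent: 2.722 mg/L × 122,256 L = 332.7 g.
(a) Product at 76.0% available Cl: 332.7 / 0.76 = 437.8 g.

(b) Volume: 231,000 US gal × 3.785 L/gal = 874,335 L.
(b) Hardness to add: (272 − 156) = 116 mg/L as CaCO₃ × 874,335 L = 101,400 g as CaCO₃.
(b) Moles of Ca²⁺ (1 mol Ca²⁺ ≡ 1 mol CaCO₃): 101,400 / 100.1 g/mol = 1013 mol.
(b) Mass of CaCl₂·2H₂O: 1013 × 147 = 148,900 g.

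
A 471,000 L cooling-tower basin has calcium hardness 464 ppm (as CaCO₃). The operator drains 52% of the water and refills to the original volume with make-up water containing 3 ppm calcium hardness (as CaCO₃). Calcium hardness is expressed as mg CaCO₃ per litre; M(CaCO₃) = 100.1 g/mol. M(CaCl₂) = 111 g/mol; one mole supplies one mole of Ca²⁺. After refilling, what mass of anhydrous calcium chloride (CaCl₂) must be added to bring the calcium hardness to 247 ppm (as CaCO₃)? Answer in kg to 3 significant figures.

After draining 52% and refilling: 464 × 0.48 + 3 × 0.52 = 224.28 ppm.
Deficit to target: 247 − 224.28 = 22.72 mg/L.
As CaCO₃: 22.72 mg/L × 471,000 L = 10,700 g; ÷ 100.1 = 106.9 mol Ca²⁺.
Mass: 106.9 × 111 = 11,870 g.

11.9 kg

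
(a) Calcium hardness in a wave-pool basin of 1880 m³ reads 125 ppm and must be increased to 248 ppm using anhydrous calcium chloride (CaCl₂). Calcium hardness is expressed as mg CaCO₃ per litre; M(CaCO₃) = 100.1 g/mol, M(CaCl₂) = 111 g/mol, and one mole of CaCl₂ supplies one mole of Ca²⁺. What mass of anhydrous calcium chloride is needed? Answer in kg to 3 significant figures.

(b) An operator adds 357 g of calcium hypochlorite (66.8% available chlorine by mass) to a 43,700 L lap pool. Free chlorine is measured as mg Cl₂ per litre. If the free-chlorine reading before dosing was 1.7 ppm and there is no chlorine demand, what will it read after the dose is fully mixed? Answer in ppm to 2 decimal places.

(a) 256 kg; (b) 7.16 ppm

(a) Volume: 1880 m³ = 1,880,000 L.
(a) Hardness to add: (248 − 125) = 123 mg/L as CaCO₃ × 1,880,000 L = 231,200 g as CaCO₃.
(a) Moles of Ca²⁺ (1 mol Ca²⁺ ≡ 1 mol CaCO₃): 231,200 / 100.1 g/mol = 2310 mol.
(a) Mass of CaCl₂: 2310 × 111 = 256,400 g.

(b) Available chlorine delivered: 357 g × 0.668 = 238.5 g as Cl₂.
(b) Concentration rise: 238.5 g / 43,700 L = 5.457 mg/L = 5.46 ppm.
(b) Final FC: 1.7 + 5.46 = 7.16 ppm.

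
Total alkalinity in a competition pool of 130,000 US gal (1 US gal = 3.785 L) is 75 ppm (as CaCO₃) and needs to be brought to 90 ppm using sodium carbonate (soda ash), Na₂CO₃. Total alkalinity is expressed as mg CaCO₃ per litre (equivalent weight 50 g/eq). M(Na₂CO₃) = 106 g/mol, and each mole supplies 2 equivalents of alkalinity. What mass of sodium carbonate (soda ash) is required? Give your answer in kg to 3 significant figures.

7.82 kg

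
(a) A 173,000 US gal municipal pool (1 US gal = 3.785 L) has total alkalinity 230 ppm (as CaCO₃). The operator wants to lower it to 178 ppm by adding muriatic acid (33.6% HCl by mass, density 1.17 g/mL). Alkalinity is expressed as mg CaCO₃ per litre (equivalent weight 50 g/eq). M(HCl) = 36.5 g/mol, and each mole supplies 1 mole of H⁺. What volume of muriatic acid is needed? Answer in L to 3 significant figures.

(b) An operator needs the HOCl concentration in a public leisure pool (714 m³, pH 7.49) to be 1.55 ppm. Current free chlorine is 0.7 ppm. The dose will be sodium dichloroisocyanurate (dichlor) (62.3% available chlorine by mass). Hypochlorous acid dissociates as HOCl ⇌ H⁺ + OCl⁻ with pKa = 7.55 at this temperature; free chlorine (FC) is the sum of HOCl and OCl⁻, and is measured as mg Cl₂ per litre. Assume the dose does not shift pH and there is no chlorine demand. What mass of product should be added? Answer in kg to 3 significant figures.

(a) 63.2 L; (b) 2.52 kg

(a) Volume: 173,000 US gal × 3.785 L/gal = 654,805 L.
(a) Alkalinity to neutralize: (230 − 178) = 52 mg/L as CaCO₃ × 654,805 L = 34,050 g as CaCO₃.
(a) Equivalents of H⁺ required: 34,050 ÷ 50 g/eq = 681 eq = 681 mol HCl.
(a) Mass of HCl: 681 × 36.5 = 24,860 g.
(a) Mass of 33.6% solution: 24,860 / 0.336 = 73,980 g.
(a) Volume: 73,980 g ÷ 1.17 g/mL = 63,230 mL.

(b) Volume: 714 m³ = 714,000 L.
(b) [OCl⁻]/[HOCl] = 10^(pH − pKa) = 10^(7.49 − 7.55) = 0.871; fraction as HOCl = 1/(1 + 0.871) = 0.5345.
(b) Free chlorine required for 1.55 ppm HOCl: 1.55 / 0.5345 = 2.9 ppm.
(b) FC to add: 2.9 − 0.7 = 2.2 mg/L as Cl₂.
(b) Cl₂ equivalent: 2.2 mg/L × 714,000 L = 1571 g.
(b) Product at 62.3% available Cl: 1571 / 0.623 = 2521 g.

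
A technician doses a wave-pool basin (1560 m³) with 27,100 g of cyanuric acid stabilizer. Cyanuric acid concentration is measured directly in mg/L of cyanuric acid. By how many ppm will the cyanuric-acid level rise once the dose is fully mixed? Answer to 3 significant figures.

17.4 ppm

Volume: 1560 m³ = 1,560,000 L.
Rise: 27,100 g / 1,560,000 L × 1000 = 17.37 mg/L.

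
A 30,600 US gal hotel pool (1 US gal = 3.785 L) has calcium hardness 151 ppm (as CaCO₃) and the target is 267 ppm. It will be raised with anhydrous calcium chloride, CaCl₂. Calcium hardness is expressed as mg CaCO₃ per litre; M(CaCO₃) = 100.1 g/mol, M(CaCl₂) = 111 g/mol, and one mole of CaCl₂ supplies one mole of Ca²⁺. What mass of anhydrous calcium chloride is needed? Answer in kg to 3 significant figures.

14.9 kg

Volume: 30,600 US gal × 3.785 L/gal = 115,821 L.
Hardness to add: (267 − 151) = 116 mg/L as CaCO₃ × 115,821 L = 13,440 g as CaCO₃.
Moles of Ca²⁺ (1 mol Ca²⁺ ≡ 1 mol CaCO₃): 13,440 / 100.1 g/mol = 134.2 mol.
Mass of CaCl₂: 134.2 × 111 = 14,900 g.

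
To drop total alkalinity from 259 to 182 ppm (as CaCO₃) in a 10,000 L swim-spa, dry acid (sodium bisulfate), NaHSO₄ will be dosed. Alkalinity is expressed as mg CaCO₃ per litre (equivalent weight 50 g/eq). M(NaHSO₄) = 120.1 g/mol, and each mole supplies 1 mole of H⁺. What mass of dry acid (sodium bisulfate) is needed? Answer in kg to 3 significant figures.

Alkalinity to neutralize: (259 − 182) = 77 mg/L as CaCO₃ × 10,000 L = 770 g as CaCO₃.
Equivalents of H⁺ required: 770 ÷ 50 g/eq = 15.4 eq = 15.4 mol NaHSO₄.
Mass of NaHSO₄: 15.4 × 120.1 = 1850 g.

1.85 kg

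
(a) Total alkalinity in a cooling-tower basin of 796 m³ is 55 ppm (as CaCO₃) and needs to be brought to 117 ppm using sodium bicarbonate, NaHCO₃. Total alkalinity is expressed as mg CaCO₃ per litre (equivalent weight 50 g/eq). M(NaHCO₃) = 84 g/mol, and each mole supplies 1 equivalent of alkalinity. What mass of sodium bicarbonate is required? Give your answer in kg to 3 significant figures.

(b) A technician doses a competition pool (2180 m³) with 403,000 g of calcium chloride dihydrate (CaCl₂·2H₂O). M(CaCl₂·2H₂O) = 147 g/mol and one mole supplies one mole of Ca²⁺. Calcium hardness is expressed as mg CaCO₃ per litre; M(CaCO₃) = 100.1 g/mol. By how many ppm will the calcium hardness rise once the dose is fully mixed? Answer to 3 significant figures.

(a) Volume: 796 m³ = 796,000 L.
(a) Alkalinity to add: (117 − 55) = 62 mg/L as CaCO₃ × 796,000 L = 49,350 g as CaCO₃.
(a) Equivalents: 49,350 g ÷ 50 g/eq = 987 eq.
(a) NaHCO₃ supplies 1 eq per mole → 987 mol.
(a) Mass: 987 mol × 84 g/mol = 82,910 g.

(b) Volume: 2180 m³ = 2,180,000 L.
(b) Moles of Ca²⁺: 403,000 g ÷ 147 g/mol = 2741 mol.
(b) As CaCO₃: 2741 mol × 100.1 g/mol = 274,400 g.
(b) Rise: 274,400 g / 2,180,000 L × 1000 = 125.9 mg/L.

(a) 82.9 kg; (b) 126 ppm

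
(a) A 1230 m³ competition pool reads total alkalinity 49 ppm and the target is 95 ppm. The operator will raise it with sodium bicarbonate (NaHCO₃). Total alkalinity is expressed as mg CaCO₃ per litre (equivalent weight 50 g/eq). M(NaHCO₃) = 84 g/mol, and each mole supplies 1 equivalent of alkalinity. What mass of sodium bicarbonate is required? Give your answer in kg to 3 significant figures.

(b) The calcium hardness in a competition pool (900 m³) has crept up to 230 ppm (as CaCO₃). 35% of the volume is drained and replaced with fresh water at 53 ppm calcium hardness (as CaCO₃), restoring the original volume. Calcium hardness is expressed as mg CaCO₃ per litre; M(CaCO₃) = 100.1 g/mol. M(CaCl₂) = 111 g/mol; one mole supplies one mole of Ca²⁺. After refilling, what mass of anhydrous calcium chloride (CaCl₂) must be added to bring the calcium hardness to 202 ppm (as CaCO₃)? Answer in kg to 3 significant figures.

(a) 95.1 kg; (b) 33.9 kg

(a) Volume: 1230 m³ = 1,230,000 L.
(a) Alkalinity to add: (95 − 49) = 46 mg/L as CaCO₃ × 1,230,000 L = 56,580 g as CaCO₃.
(a) Equivalents: 56,580 g ÷ 50 g/eq = 1132 eq.
(a) NaHCO₃ supplies 1 eq per mole → 1132 mol.
(a) Mass: 1132 mol × 84 g/mol = 95,050 g.

(b) Volume: 900 m³ = 900,000 L.
(b) After draining 35% and refilling: 230 × 0.65 + 53 × 0.35 = 168.05 ppm.
(b) Deficit to target: 202 − 168.05 = 33.95 mg/L.
(b) As CaCO₃: 33.95 mg/L × 900,000 L = 30,550 g; ÷ 100.1 = 305.2 mol Ca²⁺.
(b) Mass: 305.2 × 111 = 33,880 g.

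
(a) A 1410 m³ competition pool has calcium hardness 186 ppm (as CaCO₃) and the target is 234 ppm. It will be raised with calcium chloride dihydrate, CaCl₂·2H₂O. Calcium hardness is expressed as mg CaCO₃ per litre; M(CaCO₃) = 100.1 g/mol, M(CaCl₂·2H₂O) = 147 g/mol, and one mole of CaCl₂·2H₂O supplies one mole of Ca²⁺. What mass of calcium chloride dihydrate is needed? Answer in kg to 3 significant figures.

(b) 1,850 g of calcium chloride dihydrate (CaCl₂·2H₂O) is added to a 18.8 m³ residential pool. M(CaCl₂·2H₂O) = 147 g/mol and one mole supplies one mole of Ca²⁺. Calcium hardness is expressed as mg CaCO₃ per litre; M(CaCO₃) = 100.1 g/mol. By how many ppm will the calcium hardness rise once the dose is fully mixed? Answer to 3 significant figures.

(a) 99.4 kg; (b) 67.0 ppm

(a) Volume: 1410 m³ = 1,410,000 L.
(a) Hardness to add: (234 − 186) = 48 mg/L as CaCO₃ × 1,410,000 L = 67,680 g as CaCO₃.
(a) Moles of Ca²⁺ (1 mol Ca²⁺ ≡ 1 mol CaCO₃): 67,680 / 100.1 g/mol = 676.1 mol.
(a) Mass of CaCl₂·2H₂O: 676.1 × 147 = 99,390 g.

(b) Volume: 18.8 m³ = 18,800 L.
(b) Moles of Ca²⁺: 1,850 g ÷ 147 g/mol = 12.59 mol.
(b) As CaCO₃: 12.59 mol × 100.1 g/mol = 1260 g.
(b) Rise: 1260 g / 18,800 L × 1000 = 67.01 mg/L.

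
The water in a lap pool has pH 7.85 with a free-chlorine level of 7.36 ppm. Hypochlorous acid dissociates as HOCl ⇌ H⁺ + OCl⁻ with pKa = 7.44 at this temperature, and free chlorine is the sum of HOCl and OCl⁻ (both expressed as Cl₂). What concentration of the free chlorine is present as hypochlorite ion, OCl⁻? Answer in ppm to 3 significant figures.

5.30 ppm

[OCl⁻]/[HOCl] = 10^(pH − pKa) = 10^(7.85 − 7.44) = 10^0.41 = 2.57.
Fraction as HOCl = 1 / (1 + 2.57) = 0.2801.
OCl⁻ = (1 − 0.2801) × 7.36 ppm = 5.299 ppm.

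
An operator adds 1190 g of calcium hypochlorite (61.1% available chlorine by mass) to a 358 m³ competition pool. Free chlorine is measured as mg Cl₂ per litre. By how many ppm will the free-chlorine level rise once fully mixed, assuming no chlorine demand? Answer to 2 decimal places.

2.03 ppm

Volume: 358 m³ = 358,000 L.
Available chlorine delivered: 1190 g × 0.611 = 727.1 g as Cl₂.
Concentration rise: 727.1 g / 358,000 L = 2.031 mg/L = 2.03 ppm.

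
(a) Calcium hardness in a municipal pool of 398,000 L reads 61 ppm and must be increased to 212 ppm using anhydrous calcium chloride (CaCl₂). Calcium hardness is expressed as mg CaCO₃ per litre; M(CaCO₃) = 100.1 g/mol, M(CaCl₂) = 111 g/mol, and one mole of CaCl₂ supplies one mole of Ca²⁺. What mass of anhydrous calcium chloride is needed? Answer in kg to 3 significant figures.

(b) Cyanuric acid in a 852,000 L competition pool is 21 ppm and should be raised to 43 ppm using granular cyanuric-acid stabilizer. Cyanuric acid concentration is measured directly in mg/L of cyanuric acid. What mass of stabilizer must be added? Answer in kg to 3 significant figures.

(a) 66.6 kg; (b) 18.7 kg

(a) Hardness to add: (212 − 61) = 151 mg/L as CaCO₃ × 398,000 L = 60,100 g as CaCO₃.
(a) Moles of Ca²⁺ (1 mol Ca²⁺ ≡ 1 mol CaCO₃): 60,100 / 100.1 g/mol = 600.4 mol.
(a) Mass of CaCl₂: 600.4 × 111 = 66,640 g.

(b) CYA to add: (43 − 21) = 22 mg/L × 852,000 L = 18,740 g cyanuric acid.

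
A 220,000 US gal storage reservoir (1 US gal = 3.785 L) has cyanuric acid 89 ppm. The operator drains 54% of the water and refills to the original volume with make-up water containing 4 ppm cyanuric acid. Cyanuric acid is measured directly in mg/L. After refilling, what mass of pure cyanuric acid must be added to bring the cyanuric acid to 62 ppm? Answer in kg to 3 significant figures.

Volume: 220,000 US gal × 3.785 L/gal = 832,700 L.
After draining 54% and refilling: 89 × 0.46 + 4 × 0.54 = 43.1 ppm.
Deficit to target: 62 − 43.1 = 18.9 mg/L.
Mass: 18.9 mg/L × 832,700 L = 15,740 g cyanuric acid.

15.7 kg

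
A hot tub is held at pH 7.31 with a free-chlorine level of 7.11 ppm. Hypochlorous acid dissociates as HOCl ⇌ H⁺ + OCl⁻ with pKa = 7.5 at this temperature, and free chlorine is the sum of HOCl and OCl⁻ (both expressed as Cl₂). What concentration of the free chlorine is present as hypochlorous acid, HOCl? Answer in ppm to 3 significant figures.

4.32 ppm

[OCl⁻]/[HOCl] = 10^(pH − pKa) = 10^(7.31 − 7.5) = 10^-0.19 = 0.6457.
Fraction as HOCl = 1 / (1 + 0.6457) = 0.6077.
HOCl = 0.6077 × 7.11 ppm = 4.32 ppm.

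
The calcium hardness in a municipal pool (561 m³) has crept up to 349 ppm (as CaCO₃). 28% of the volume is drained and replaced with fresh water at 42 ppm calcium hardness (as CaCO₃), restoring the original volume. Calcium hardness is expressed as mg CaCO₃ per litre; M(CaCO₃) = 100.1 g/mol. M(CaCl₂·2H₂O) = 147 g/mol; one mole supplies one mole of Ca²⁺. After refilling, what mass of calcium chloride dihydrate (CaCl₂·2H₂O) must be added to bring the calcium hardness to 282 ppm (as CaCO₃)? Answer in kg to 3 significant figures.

Volume: 561 m³ = 561,000 L.
After draining 28% and refilling: 349 × 0.72 + 42 × 0.28 = 263.04 ppm.
Deficit to target: 282 − 263.04 = 18.96 mg/L.
As CaCO₃: 18.96 mg/L × 561,000 L = 10,640 g; ÷ 100.1 = 106.3 mol Ca²⁺.
Mass: 106.3 × 147 = 15,620 g.

15.6 kg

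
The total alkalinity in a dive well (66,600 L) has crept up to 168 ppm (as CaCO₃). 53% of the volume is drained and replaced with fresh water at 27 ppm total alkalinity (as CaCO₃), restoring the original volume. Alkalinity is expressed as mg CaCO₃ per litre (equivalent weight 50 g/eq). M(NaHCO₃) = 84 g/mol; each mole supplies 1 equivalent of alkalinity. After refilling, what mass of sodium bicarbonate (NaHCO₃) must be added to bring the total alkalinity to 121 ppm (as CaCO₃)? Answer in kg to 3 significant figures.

After draining 53% and refilling: 168 × 0.47 + 27 × 0.53 = 93.27 ppm.
Deficit to target: 121 − 93.27 = 27.73 mg/L.
As CaCO₃: 27.73 mg/L × 66,600 L = 1847 g; ÷ 50 g/eq ÷ 1 = 36.94 mol NaHCO₃.
Mass: 36.94 × 84 = 3103 g.

3.10 kg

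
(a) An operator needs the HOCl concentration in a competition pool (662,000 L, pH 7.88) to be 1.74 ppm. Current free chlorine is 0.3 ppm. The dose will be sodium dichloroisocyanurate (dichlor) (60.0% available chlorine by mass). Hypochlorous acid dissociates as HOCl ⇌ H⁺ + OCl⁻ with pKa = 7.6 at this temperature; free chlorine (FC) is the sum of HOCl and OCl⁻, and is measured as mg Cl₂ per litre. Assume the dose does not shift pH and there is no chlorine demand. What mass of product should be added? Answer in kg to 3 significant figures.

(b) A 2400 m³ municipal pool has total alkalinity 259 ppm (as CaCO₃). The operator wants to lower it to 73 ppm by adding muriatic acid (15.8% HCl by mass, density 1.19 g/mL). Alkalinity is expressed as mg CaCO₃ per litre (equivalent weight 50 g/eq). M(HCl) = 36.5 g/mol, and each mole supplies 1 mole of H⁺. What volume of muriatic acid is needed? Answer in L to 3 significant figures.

(a) [OCl⁻]/[HOCl] = 10^(pH − pKa) = 10^(7.88 − 7.6) = 1.905; fraction as HOCl = 1/(1 + 1.905) = 0.3442.
(a) Free chlorine required for 1.74 ppm HOCl: 1.74 / 0.3442 = 5.056 ppm.
(a) FC to add: 5.056 − 0.3 = 4.756 mg/L as Cl₂.
(a) Cl₂ equivalent: 4.756 mg/L × 662,000 L = 3148 g.
(a) Product at 60.0% available Cl: 3148 / 0.6 = 5247 g.

(b) Volume: 2400 m³ = 2,400,000 L.
(b) Alkalinity to neutralize: (259 − 73) = 186 mg/L as CaCO₃ × 2,400,000 L = 446,400 g as CaCO₃.
(b) Equivalents of H⁺ required: 446,400 ÷ 50 g/eq = 8928 eq = 8928 mol HCl.
(b) Mass of HCl: 8928 × 36.5 = 325,900 g.
(b) Mass of 15.8% solution: 325,900 / 0.158 = 2,062,000 g.
(b) Volume: 2,062,000 g ÷ 1.19 g/mL = 1,733,000 mL.

(a) 5.25 kg; (b) 1,730 L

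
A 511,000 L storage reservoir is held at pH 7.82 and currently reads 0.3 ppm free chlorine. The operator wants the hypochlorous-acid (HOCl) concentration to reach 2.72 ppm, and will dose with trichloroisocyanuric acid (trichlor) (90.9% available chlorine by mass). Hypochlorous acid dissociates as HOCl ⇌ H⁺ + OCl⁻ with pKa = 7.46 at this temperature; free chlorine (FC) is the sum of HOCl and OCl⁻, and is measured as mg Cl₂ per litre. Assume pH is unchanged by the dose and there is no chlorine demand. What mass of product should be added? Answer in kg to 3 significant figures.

4.86 kg

[OCl⁻]/[HOCl] = 10^(pH − pKa) = 10^(7.82 − 7.46) = 2.291; fraction as HOCl = 1/(1 + 2.291) = 0.3039.
Free chlorine required for 2.72 ppm HOCl: 2.72 / 0.3039 = 8.951 ppm.
FC to add: 8.951 − 0.3 = 8.651 mg/L as Cl₂.
Cl₂ equivalent: 8.651 mg/L × 511,000 L = 4421 g.
Product at 90.9% available Cl: 4421 / 0.909 = 4863 g.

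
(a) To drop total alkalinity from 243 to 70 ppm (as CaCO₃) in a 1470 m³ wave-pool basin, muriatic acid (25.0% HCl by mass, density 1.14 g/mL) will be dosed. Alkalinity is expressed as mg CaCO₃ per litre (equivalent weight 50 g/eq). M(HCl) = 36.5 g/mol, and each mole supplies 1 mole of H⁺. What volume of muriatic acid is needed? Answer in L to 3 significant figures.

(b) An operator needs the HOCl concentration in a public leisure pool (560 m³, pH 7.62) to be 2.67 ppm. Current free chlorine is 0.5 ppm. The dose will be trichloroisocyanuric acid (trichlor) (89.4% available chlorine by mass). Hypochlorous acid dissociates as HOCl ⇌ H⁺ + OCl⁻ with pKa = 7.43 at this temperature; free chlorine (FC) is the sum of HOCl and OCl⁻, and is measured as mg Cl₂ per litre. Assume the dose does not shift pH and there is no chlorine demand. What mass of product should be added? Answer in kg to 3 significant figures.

(a) 651 L; (b) 3.95 kg

(a) Volume: 1470 m³ = 1,470,000 L.
(a) Alkalinity to neutralize: (243 − 70) = 173 mg/L as CaCO₃ × 1,470,000 L = 254,300 g as CaCO₃.
(a) Equivalents of H⁺ required: 254,300 ÷ 50 g/eq = 5086 eq = 5086 mol HCl.
(a) Mass of HCl: 5086 × 36.5 = 185,600 g.
(a) Mass of 25.0% solution: 185,600 / 0.25 = 742,600 g.
(a) Volume: 742,600 g ÷ 1.14 g/mL = 651,400 mL.

(b) Volume: 560 m³ = 560,000 L.
(b) [OCl⁻]/[HOCl] = 10^(pH − pKa) = 10^(7.62 − 7.43) = 1.549; fraction as HOCl = 1/(1 + 1.549) = 0.3923.
(b) Free chlorine required for 2.67 ppm HOCl: 2.67 / 0.3923 = 6.805 ppm.
(b) FC to add: 6.805 − 0.5 = 6.305 mg/L as Cl₂.
(b) Cl₂ equivalent: 6.305 mg/L × 560,000 L = 3531 g.
(b) Product at 89.4% available Cl: 3531 / 0.894 = 3950 g.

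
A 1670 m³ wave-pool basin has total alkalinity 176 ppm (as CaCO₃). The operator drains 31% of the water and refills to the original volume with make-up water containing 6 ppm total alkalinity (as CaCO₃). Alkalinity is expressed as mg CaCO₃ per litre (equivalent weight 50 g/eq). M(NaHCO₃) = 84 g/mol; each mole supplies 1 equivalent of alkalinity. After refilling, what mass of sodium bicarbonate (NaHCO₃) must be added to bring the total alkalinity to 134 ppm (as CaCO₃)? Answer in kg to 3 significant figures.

Volume: 1670 m³ = 1,670,000 L.
After draining 31% and refilling: 176 × 0.69 + 6 × 0.31 = 123.3 ppm.
Deficit to target: 134 − 123.3 = 10.7 mg/L.
As CaCO₃: 10.7 mg/L × 1,670,000 L = 17,870 g; ÷ 50 g/eq ÷ 1 = 357.4 mol NaHCO₃.
Mass: 357.4 × 84 = 30,020 g.

30.0 kg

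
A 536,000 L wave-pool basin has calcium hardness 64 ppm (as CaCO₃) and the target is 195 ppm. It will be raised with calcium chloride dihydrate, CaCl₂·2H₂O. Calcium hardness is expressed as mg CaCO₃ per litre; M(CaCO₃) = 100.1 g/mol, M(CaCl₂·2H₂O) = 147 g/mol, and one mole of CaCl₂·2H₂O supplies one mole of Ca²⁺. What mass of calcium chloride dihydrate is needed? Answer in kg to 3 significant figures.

Hardness to add: (195 − 64) = 131 mg/L as CaCO₃ × 536,000 L = 70,220 g as CaCO₃.
Moles of Ca²⁺ (1 mol Ca²⁺ ≡ 1 mol CaCO₃): 70,220 / 100.1 g/mol = 701.5 mol.
Mass of CaCl₂·2H₂O: 701.5 × 147 = 103,100 g.

103 kg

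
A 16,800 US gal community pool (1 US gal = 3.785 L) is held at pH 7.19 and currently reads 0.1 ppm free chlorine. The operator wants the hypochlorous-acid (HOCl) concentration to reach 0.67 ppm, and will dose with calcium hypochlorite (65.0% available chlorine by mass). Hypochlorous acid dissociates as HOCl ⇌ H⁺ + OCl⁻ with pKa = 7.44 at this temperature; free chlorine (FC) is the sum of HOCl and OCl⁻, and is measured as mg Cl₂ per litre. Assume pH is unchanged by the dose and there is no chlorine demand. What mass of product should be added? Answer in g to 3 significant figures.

92.6 g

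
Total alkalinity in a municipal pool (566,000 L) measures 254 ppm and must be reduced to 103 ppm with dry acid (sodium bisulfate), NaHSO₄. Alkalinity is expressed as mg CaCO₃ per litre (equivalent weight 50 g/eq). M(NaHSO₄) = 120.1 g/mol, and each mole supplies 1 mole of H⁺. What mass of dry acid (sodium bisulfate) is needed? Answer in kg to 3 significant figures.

Alkalinity to neutralize: (254 − 103) = 151 mg/L as CaCO₃ × 566,000 L = 85,470 g as CaCO₃.
Equivalents of H⁺ required: 85,470 ÷ 50 g/eq = 1709 eq = 1709 mol NaHSO₄.
Mass of NaHSO₄: 1709 × 120.1 = 205,300 g.

205 kg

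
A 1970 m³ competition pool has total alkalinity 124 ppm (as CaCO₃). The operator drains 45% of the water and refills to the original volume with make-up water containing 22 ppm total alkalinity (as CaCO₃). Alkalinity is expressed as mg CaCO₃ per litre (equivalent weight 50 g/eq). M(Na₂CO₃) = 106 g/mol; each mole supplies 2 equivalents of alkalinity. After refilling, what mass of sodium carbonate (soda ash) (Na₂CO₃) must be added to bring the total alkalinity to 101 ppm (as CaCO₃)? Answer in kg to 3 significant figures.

Volume: 1970 m³ = 1,970,000 L.
After draining 45% and refilling: 124 × 0.55 + 22 × 0.45 = 78.1 ppm.
Deficit to target: 101 − 78.1 = 22.9 mg/L.
As CaCO₃: 22.9 mg/L × 1,970,000 L = 45,110 g; ÷ 50 g/eq ÷ 2 = 451.1 mol Na₂CO₃.
Mass: 451.1 × 106 = 47,820 g.

47.8 kg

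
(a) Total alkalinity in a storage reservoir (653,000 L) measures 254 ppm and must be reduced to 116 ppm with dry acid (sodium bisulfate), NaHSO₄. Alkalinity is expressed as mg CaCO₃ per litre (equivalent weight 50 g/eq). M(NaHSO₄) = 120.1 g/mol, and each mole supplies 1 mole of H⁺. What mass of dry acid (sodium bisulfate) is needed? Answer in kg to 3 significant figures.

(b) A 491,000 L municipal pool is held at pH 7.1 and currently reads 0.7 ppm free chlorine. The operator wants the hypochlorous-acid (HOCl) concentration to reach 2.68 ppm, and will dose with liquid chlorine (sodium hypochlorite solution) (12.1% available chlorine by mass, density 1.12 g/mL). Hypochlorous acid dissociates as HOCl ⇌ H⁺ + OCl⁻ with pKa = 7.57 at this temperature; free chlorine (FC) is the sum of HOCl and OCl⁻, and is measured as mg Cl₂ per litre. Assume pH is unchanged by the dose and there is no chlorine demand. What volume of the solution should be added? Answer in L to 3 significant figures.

(a) 216 kg; (b) 10.5 L

(a) Alkalinity to neutralize: (254 − 116) = 138 mg/L as CaCO₃ × 653,000 L = 90,110 g as CaCO₃.
(a) Equivalents of H⁺ required: 90,110 ÷ 50 g/eq = 1802 eq = 1802 mol NaHSO₄.
(a) Mass of NaHSO₄: 1802 × 120.1 = 216,500 g.

(b) [OCl⁻]/[HOCl] = 10^(pH − pKa) = 10^(7.1 − 7.57) = 0.3388; fraction as HOCl = 1/(1 + 0.3388) = 0.7469.
(b) Free chlorine required for 2.68 ppm HOCl: 2.68 / 0.7469 = 3.588 ppm.
(b) FC to add: 3.588 − 0.7 = 2.888 mg/L as Cl₂.
(b) Cl₂ equivalent: 2.888 mg/L × 491,000 L = 1418 g.
(b) Product at 12.1% available Cl: 1418 / 0.121 = 11,720 g.
(b) Volume: 11,720 g ÷ 1.12 g/mL = 10,460 mL.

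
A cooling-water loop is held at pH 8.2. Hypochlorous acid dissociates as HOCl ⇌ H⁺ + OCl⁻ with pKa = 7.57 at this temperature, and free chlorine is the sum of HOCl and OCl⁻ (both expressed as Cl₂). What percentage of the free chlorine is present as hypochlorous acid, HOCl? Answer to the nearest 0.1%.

19.0%

[OCl⁻]/[HOCl] = 10^(pH − pKa) = 10^(8.2 − 7.57) = 10^0.63 = 4.266.
Fraction as HOCl = 1 / (1 + 4.266) = 0.1899.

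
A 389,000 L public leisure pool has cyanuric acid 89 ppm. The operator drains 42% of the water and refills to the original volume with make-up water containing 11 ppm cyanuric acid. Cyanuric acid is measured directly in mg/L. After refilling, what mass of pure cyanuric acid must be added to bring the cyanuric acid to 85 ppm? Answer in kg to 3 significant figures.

After draining 42% and refilling: 89 × 0.58 + 11 × 0.42 = 56.24 ppm.
Deficit to target: 85 − 56.24 = 28.76 mg/L.
Mass: 28.76 mg/L × 389,000 L = 11,190 g cyanuric acid.

11.2 kg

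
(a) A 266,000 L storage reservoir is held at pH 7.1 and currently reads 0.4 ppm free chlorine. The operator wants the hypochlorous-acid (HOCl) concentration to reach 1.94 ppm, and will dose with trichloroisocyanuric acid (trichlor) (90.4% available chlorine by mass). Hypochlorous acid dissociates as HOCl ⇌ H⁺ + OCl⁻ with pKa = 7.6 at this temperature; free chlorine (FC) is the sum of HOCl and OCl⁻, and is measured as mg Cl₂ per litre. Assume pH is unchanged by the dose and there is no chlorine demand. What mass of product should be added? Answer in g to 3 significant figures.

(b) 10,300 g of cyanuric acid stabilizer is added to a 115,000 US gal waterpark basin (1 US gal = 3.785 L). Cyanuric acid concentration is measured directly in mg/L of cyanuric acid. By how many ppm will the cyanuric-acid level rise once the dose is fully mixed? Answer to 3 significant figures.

(a) 634 g; (b) 23.7 ppm

(a) [OCl⁻]/[HOCl] = 10^(pH − pKa) = 10^(7.1 − 7.6) = 0.3162; fraction as HOCl = 1/(1 + 0.3162) = 0.7597.
(a) Free chlorine required for 1.94 ppm HOCl: 1.94 / 0.7597 = 2.553 ppm.
(a) FC to add: 2.553 − 0.4 = 2.153 mg/L as Cl₂.
(a) Cl₂ equivalent: 2.153 mg/L × 266,000 L = 572.8 g.
(a) Product at 90.4% available Cl: 572.8 / 0.904 = 633.7 g.

(b) Volume: 115,000 US gal × 3.785 L/gal = 435,275 L.
(b) Rise: 10,300 g / 435,275 L × 1000 = 23.66 mg/L.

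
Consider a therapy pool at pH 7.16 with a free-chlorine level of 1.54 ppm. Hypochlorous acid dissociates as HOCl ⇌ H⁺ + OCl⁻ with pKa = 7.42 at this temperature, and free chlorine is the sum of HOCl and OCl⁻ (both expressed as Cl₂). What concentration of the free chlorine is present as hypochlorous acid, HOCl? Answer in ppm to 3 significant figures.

[OCl⁻]/[HOCl] = 10^(pH − pKa) = 10^(7.16 − 7.42) = 10^-0.26 = 0.5495.
Fraction as HOCl = 1 / (1 + 0.5495) = 0.6454.
HOCl = 0.6454 × 1.54 ppm = 0.9938 ppm.

0.994 ppm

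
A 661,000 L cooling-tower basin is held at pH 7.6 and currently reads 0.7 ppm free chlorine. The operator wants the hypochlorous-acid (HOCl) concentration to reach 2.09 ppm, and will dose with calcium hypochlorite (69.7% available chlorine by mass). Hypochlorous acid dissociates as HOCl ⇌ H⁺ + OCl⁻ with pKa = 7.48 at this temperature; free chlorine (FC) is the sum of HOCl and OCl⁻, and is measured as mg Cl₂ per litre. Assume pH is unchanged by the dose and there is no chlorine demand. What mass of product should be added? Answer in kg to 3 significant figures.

3.93 kg

[OCl⁻]/[HOCl] = 10^(pH − pKa) = 10^(7.6 − 7.48) = 1.318; fraction as HOCl = 1/(1 + 1.318) = 0.4314.
Free chlorine required for 2.09 ppm HOCl: 2.09 / 0.4314 = 4.845 ppm.
FC to add: 4.845 − 0.7 = 4.145 mg/L as Cl₂.
Cl₂ equivalent: 4.145 mg/L × 661,000 L = 2740 g.
Product at 69.7% available Cl: 2740 / 0.697 = 3931 g.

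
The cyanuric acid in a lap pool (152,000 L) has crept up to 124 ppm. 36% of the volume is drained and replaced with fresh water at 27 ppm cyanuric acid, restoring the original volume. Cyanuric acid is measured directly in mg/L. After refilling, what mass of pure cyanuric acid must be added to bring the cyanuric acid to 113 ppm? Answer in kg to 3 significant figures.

After draining 36% and refilling: 124 × 0.64 + 27 × 0.36 = 89.08 ppm.
Deficit to target: 113 − 89.08 = 23.92 mg/L.
Mass: 23.92 mg/L × 152,000 L = 3636 g cyanuric acid.

3.64 kg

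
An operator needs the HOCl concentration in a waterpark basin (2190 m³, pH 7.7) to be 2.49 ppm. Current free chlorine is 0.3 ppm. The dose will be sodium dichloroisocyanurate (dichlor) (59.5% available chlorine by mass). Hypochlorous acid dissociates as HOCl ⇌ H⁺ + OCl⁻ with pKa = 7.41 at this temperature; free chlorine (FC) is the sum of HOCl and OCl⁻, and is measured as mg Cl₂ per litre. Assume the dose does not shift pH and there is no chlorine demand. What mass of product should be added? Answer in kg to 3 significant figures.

25.9 kg

Volume: 2190 m³ = 2,190,000 L.
[OCl⁻]/[HOCl] = 10^(pH − pKa) = 10^(7.7 − 7.41) = 1.95; fraction as HOCl = 1/(1 + 1.95) = 0.339.
Free chlorine required for 2.49 ppm HOCl: 2.49 / 0.339 = 7.345 ppm.
FC to add: 7.345 − 0.3 = 7.045 mg/L as Cl₂.
Cl₂ equivalent: 7.045 mg/L × 2,190,000 L = 15,430 g.
Product at 59.5% available Cl: 15,430 / 0.595 = 25,930 g.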